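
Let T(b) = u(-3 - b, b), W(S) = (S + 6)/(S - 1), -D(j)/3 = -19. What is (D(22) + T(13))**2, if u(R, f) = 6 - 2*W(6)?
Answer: 84681/25 ≈ 3387.2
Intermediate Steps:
D(j) = 57 (D(j) = -3*(-19) = 57)
W(S) = (6 + S)/(-1 + S)
u(R, f) = 6/5 (u(R, f) = 6 - 2*(6 + 6)/(-1 + 6) = 6 - 2*12/5 = 6 - 24/5 = 6/5)
T(b) = 6/5
(D(22) + T(13))**2 = (57 + 6/5)**2 = (291/5)**2 = 84681/25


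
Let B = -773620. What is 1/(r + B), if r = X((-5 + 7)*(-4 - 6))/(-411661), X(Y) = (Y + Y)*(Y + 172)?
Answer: -411661/318469176740 ≈ -1.2926e-6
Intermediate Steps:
X(Y) = 2*Y*(172 + Y) (X(Y) = (2*Y)*(172 + Y) = 2*Y*(172 + Y))
r = 6080/411661 (r = (2*((-5 + 7)*(-4 - 6))*(172 + (-5 + 7)*(-4 - 6)))/(-411661) = (2*(2*(-10))*(172 + 2*(-10)))*(-1/411661) = (2*(-20)*(172 - 20))*(-1/411661) = (2*(-20)*152)*(-1/411661) = -6080*(-1/411661) = 6080/411661 ≈ 0.014769)
1/(r + B) = 1/(6080/411661 - 773620) = 1/(-318469176740/411661) = -411661/318469176740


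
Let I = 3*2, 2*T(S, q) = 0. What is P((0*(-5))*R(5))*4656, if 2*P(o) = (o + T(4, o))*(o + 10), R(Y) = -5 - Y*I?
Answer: 0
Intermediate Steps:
T(S, q) = 0 (T(S, q) = (½)*0 = 0)
I = 6
R(Y) = -5 - 6*Y (R(Y) = -5 - Y*6 = -5 - 6*Y)
P(o) = o*(10 + o)/2 (P(o) = ((o + 0)*(o + 10))/2 = (o*(10 + o))/2 = o*(10 + o)/2)
P((0*(-5))*R(5))*4656 = (((0*(-5))*(-5 - 6*5))*(10 + (0*(-5))*(-5 - 6*5))/2)*4656 = ((0*(-5 - 30))*(10 + 0*(-5 - 30))/2)*4656 = ((0*(-35))*(10 + 0*(-35))/2)*4656 = ((½)*0*(10 + 0))*4656 = ((½)*0*10)*4656 = 0*4656 = 0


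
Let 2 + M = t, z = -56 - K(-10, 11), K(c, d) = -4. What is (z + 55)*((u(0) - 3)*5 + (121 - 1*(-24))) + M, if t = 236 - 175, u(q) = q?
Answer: 449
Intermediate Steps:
t = 61
z = -52 (z = -56 - 1*(-4) = -56 + 4 = -52)
M = 59 (M = -2 + 61 = 59)
(z + 55)*((u(0) - 3)*5 + (121 - 1*(-24))) + M = (-52 + 55)*((0 - 3)*5 + (121 - 1*(-24))) + 59 = 3*(-3*5 + (121 + 24)) + 59 = 3*(-15 + 145) + 59 = 3*130 + 59 = 390 + 59 = 449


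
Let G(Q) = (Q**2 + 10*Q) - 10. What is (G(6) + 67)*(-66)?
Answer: -10098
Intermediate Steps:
G(Q) = -10 + Q**2 + 10*Q
(G(6) + 67)*(-66) = ((-10 + 6**2 + 10*6) + 67)*(-66) = ((-10 + 36 + 60) + 67)*(-66) = (86 + 67)*(-66) = 153*(-66) = -10098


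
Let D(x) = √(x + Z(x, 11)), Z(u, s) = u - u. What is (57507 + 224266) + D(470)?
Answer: 281773 + √470 ≈ 2.8179e+5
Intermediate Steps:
Z(u, s) = 0
D(x) = √x (D(x) = √(x + 0) = √x)
(57507 + 224266) + D(470) = (57507 + 224266) + √470 = 281773 + √470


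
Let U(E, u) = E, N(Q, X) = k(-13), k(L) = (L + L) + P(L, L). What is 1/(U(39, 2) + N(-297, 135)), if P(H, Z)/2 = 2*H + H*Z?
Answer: 1/299 ≈ 0.0033445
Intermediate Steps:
P(H, Z) = 4*H + 2*H*Z (P(H, Z) = 2*(2*H + H*Z) = 4*H + 2*H*Z)
k(L) = 2*L + 2*L*(2 + L) (k(L) = (L + L) + 2*L*(2 + L) = 2*L + 2*L*(2 + L))
N(Q, X) = 260 (N(Q, X) = 2*(-13)*(3 - 13) = 2*(-13)*(-10) = 260)
1/(U(39, 2) + N(-297, 135)) = 1/(39 + 260) = 1/299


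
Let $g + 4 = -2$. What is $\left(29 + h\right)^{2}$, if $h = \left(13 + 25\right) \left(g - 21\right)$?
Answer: $994009$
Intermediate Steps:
$g = -6$ ($g = -4 - 2 = -6$)
$h = -1026$ ($h = \left(13 + 25\right) \left(-6 - 21\right) = 38 \left(-27\right) = -1026$)
$\left(29 + h\right)^{2} = \left(29 - 1026\right)^{2} = \left(-997\right)^{2} = 994009$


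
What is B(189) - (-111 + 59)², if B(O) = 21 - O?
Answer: -2872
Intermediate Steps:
B(189) - (-111 + 59)² = (21 - 1*189) - (-111 + 59)² = (21 - 189) - 1*(-52)² = -168 - 1*2704 = -168 - 2704 = -2872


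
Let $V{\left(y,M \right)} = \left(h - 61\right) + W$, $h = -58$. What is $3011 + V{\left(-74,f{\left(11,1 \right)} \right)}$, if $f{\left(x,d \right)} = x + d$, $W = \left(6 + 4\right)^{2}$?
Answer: $2992$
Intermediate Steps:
$W = 100$ ($W = 10^{2} = 100$)
$f{\left(x,d \right)} = d + x$
$V{\left(y,M \right)} = -19$ ($V{\left(y,M \right)} = \left(-58 - 61\right) + 100 = -119 + 100 = -19$)
$3011 + V{\left(-74,f{\left(11,1 \right)} \right)} = 3011 - 19 = 2992$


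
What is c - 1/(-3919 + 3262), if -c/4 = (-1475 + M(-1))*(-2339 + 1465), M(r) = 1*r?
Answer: -3390183071/657 ≈ -5.1601e+6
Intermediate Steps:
M(r) = r
c = -5160096 (c = -4*(-1475 - 1)*(-2339 + 1465) = -(-5904)*(-874) = -4*1290024 = -5160096)
c - 1/(-3919 + 3262) = -5160096 - 1/(-3919 + 3262) = -5160096 - 1/(-657) = -5160096 - 1*(-1/657) = -5160096 + 1/657 = -3390183071/657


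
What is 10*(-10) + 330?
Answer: 230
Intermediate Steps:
10*(-10) + 330 = -100 + 330 = 230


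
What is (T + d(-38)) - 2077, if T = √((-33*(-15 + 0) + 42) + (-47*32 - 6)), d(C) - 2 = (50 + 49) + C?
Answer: -2014 + I*√973 ≈ -2014.0 + 31.193*I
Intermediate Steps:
d(C) = 101 + C (d(C) = 2 + ((50 + 49) + C) = 2 + (99 + C) = 101 + C)
T = I*√973 (T = √((-33*(-15) + 42) + (-1504 - 6)) = √((495 + 42) - 1510) = √(537 - 1510) = √(-973) = I*√973 ≈ 31.193*I)
(T + d(-38)) - 2077 = (I*√973 + (101 - 38)) - 2077 = (I*√973 + 63) - 2077 = (63 + I*√973) - 2077 = -2014 + I*√973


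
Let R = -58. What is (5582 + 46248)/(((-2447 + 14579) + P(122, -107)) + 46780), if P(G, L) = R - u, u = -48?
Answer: 25915/29451 ≈ 0.87994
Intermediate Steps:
P(G, L) = -10 (P(G, L) = -58 - 1*(-48) = -58 + 48 = -10)
(5582 + 46248)/(((-2447 + 14579) + P(122, -107)) + 46780) = (5582 + 46248)/(((-2447 + 14579) - 10) + 46780) = 51830/((12132 - 10) + 46780) = 51830/(12122 + 46780) = 51830/58902 = 51830*(1/58902) = 25915/29451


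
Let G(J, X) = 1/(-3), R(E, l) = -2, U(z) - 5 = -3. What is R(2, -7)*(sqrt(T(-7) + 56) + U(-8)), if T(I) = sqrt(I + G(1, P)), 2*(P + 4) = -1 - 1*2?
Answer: -4 - 2*sqrt(504 + 3*I*sqrt(66))/3 ≈ -18.971 - 0.36177*I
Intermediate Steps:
U(z) = 2 (U(z) = 5 - 3 = 2)
P = -11/2 (P = -4 + (-1 - 1*2)/2 = -4 + (-1 - 2)/2 = -4 + (1/2)*(-3) = -4 - 3/2 = -11/2 ≈ -5.5000)
G(J, X) = -1/3
T(I) = sqrt(-1/3 + I) (T(I) = sqrt(I - 1/3) = sqrt(-1/3 + I))
R(2, -7)*(sqrt(T(-7) + 56) + U(-8)) = -2*(sqrt(sqrt(-3 + 9*(-7))/3 + 56) + 2) = -2*(sqrt(sqrt(-3 - 63)/3 + 56) + 2) = -2*(sqrt(sqrt(-66)/3 + 56) + 2) = -2*(sqrt((I*sqrt(66))/3 + 56) + 2) = -2*(sqrt(I*sqrt(66)/3 + 56) + 2) = -2*(sqrt(56 + I*sqrt(66)/3) + 2) = -2*(2 + sqrt(56 + I*sqrt(66)/3)) = -4 - 2*sqrt(56 + I*sqrt(66)/3)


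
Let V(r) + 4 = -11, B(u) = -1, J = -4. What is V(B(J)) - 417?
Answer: -432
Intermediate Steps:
V(r) = -15 (V(r) = -4 - 11 = -15)
V(B(J)) - 417 = -15 - 417 = -432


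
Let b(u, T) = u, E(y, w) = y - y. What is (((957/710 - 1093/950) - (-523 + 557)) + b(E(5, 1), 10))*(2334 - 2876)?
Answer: 617876748/33725 ≈ 18321.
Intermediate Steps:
E(y, w) = 0
(((957/710 - 1093/950) - (-523 + 557)) + b(E(5, 1), 10))*(2334 - 2876) = (((957/710 - 1093/950) - (-523 + 557)) + 0)*(2334 - 2876) = (((957*(1/710) - 1093*1/950) - 1*34) + 0)*(-542) = (((957/710 - 1093/950) - 34) + 0)*(-542) = ((6656/33725 - 34) + 0)*(-542) = (-1139994/33725 + 0)*(-542) = -1139994/33725*(-542) = 617876748/33725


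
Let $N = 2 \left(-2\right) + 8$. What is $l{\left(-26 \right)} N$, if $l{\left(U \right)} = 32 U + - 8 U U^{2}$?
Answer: $559104$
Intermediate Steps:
$l{\left(U \right)} = - 8 U^{3} + 32 U$ ($l{\left(U \right)} = 32 U - 8 U^{3} = - 8 U^{3} + 32 U$)
$N = 4$ ($N = -4 + 8 = 4$)
$l{\left(-26 \right)} N = 8 \left(-26\right) \left(4 - \left(-26\right)^{2}\right) 4 = 8 \left(-26\right) \left(4 - 676\right) 4 = 8 \left(-26\right) \left(-672\right) 4 = 139776 \cdot 4 = 559104$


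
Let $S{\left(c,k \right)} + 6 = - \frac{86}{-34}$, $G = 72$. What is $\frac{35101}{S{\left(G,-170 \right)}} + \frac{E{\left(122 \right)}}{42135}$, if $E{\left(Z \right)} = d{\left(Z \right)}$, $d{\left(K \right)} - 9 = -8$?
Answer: $- \frac{25142670736}{2485965} \approx -10114.0$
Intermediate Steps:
$S{\left(c,k \right)} = - \frac{59}{17}$ ($S{\left(c,k \right)} = -6 - \frac{86}{-34} = -6 - - \frac{43}{17} = -6 + \frac{43}{17} = - \frac{59}{17}$)
$d{\left(K \right)} = 1$ ($d{\left(K \right)} = 9 - 8 = 1$)
$E{\left(Z \right)} = 1$
$\frac{35101}{S{\left(G,-170 \right)}} + \frac{E{\left(122 \right)}}{42135} = \frac{35101}{- \frac{59}{17}} + 1 \cdot \frac{1}{42135} = 35101 \left(- \frac{17}{59}\right) + 1 \cdot \frac{1}{42135} = - \frac{596717}{59} + \frac{1}{42135} = - \frac{25142670736}{2485965}$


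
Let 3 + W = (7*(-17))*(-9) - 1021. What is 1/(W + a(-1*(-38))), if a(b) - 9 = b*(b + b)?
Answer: 1/2944 ≈ 0.00033967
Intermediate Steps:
a(b) = 9 + 2*b² (a(b) = 9 + b*(b + b) = 9 + b*(2*b) = 9 + 2*b²)
W = 47 (W = -3 + ((7*(-17))*(-9) - 1021) = -3 + (-119*(-9) - 1021) = -3 + (1071 - 1021) = -3 + 50 = 47)
1/(W + a(-1*(-38))) = 1/(47 + (9 + 2*(-1*(-38))²)) = 1/(47 + (9 + 2*38²)) = 1/(47 + (9 + 2*1444)) = 1/(47 + (9 + 2888)) = 1/(47 + 2897) = 1/2944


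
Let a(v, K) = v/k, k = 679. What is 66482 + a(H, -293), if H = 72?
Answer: 45141350/679 ≈ 66482.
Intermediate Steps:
a(v, K) = v/679
66482 + a(H, -293) = 66482 + (1/679)*72 = 66482 + 72/679 = 45141350/679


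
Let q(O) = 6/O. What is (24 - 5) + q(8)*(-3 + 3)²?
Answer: 19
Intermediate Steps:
(24 - 5) + q(8)*(-3 + 3)² = (24 - 5) + (6/8)*(-3 + 3)² = 19 + (6*(⅛))*0² = 19 + (¾)*0 = 19 + 0 = 19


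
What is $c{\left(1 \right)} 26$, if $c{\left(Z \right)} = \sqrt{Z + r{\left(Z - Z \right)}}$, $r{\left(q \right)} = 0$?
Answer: $26$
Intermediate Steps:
$c{\left(Z \right)} = \sqrt{Z}$ ($c{\left(Z \right)} = \sqrt{Z + 0} = \sqrt{Z}$)
$c{\left(1 \right)} 26 = \sqrt{1} \cdot 26 = 1 \cdot 26 = 26$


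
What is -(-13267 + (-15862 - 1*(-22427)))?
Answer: 6702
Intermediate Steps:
-(-13267 + (-15862 - 1*(-22427))) = -(-13267 + (-15862 + 22427)) = -(-13267 + 6565) = -1*(-6702) = 6702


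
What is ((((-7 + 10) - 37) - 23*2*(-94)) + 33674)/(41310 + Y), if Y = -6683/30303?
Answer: 1150423092/1251810247 ≈ 0.91901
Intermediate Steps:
Y = -6683/30303 (Y = -6683*1/30303 = -6683/30303 ≈ -0.22054)
((((-7 + 10) - 37) - 23*2*(-94)) + 33674)/(41310 + Y) = ((((-7 + 10) - 37) - 23*2*(-94)) + 33674)/(41310 - 6683/30303) = (((3 - 37) - 46*(-94)) + 33674)/(1251810247/30303) = ((-34 + 4324) + 33674)*(30303/1251810247) = (4290 + 33674)*(30303/1251810247) = 37964*(30303/1251810247) = 1150423092/1251810247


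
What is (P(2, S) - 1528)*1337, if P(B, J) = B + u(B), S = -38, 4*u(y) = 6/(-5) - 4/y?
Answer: -10206658/5 ≈ -2.0413e+6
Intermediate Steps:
u(y) = -3/10 - 1/y (u(y) = (6/(-5) - 4/y)/4 = (6*(-1/5) - 4/y)/4 = (-6/5 - 4/y)/4 = -3/10 - 1/y)
P(B, J) = -3/10 + B - 1/B (P(B, J) = B + (-3/10 - 1/B) = -3/10 + B - 1/B)
(P(2, S) - 1528)*1337 = ((-3/10 + 2 - 1/2) - 1528)*1337 = (6/5 - 1528)*1337 = -7634/5*1337 = -10206658/5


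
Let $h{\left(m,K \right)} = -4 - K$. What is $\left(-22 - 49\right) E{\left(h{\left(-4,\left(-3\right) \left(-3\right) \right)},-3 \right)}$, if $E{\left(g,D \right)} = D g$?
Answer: $-2769$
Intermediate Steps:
$\left(-22 - 49\right) E{\left(h{\left(-4,\left(-3\right) \left(-3\right) \right)},-3 \right)} = \left(-22 - 49\right) \left(- 3 \left(-4 - \left(-3\right) \left(-3\right)\right)\right) = - 71 \left(- 3 \left(-4 - 9\right)\right) = - 71 \left(\left(-3\right) \left(-13\right)\right) = \left(-71\right) 39 = -2769$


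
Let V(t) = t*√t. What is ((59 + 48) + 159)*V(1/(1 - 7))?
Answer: -133*I*√6/18 ≈ -18.099*I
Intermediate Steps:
V(t) = t^(3/2)
((59 + 48) + 159)*V(1/(1 - 7)) = ((59 + 48) + 159)*(1/(1 - 7))^(3/2) = (107 + 159)*(1/(-6))^(3/2) = 266*(-⅙)^(3/2) = 266*(-I*√6/36) = -133*I*√6/18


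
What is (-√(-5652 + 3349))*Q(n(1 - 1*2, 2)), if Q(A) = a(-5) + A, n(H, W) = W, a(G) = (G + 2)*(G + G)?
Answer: -224*I*√47 ≈ -1535.7*I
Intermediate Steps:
a(G) = 2*G*(2 + G) (a(G) = (2 + G)*(2*G) = 2*G*(2 + G))
Q(A) = 30 + A (Q(A) = 2*(-5)*(2 - 5) + A = 2*(-5)*(-3) + A = 30 + A)
(-√(-5652 + 3349))*Q(n(1 - 1*2, 2)) = (-√(-5652 + 3349))*(30 + 2) = -√(-2303)*32 = -7*I*√47*32 = -224*I*√47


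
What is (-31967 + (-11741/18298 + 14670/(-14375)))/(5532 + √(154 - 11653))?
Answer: -1550589560278354/268421759638375 + 1681767418957*I*√11499/1610530557830250 ≈ -5.7767 + 0.11198*I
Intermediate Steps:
(-31967 + (-11741/18298 + 14670/(-14375)))/(5532 + √(154 - 11653)) = (-31967 + (-11741*1/18298 + 14670*(-1/14375)))/(5532 + √(-11499)) = (-31967 + (-11741/18298 - 2934/2875))/(5532 + I*√11499) = (-31967 - 87441707/52606750)/(5532 + I*√11499) = -1681767418957/(52606750*(5532 + I*√11499))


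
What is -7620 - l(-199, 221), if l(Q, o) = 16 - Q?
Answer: -7835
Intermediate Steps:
-7620 - l(-199, 221) = -7620 - (16 - 1*(-199)) = -7620 - (16 + 199) = -7620 - 1*215 = -7620 - 215 = -7835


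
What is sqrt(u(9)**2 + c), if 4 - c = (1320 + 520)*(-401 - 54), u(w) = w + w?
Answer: 2*sqrt(209382) ≈ 915.17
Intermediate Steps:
u(w) = 2*w
c = 837204 (c = 4 - (1320 + 520)*(-401 - 54) = 4 - 1840*(-455) = 4 - 1*(-837200) = 4 + 837200 = 837204)
sqrt(u(9)**2 + c) = sqrt((2*9)**2 + 837204) = sqrt(18**2 + 837204) = sqrt(324 + 837204) = sqrt(837528) = 2*sqrt(209382)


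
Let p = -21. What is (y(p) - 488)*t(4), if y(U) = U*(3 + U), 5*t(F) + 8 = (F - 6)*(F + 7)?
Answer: 660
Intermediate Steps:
t(F) = -8/5 + (-6 + F)*(7 + F)/5 (t(F) = -8/5 + ((F - 6)*(F + 7))/5 = -8/5 + ((-6 + F)*(7 + F))/5 = -8/5 + (-6 + F)*(7 + F)/5)
(y(p) - 488)*t(4) = (-21*(3 - 21) - 488)*(-10 + (1/5)*4 + (1/5)*4**2) = (-21*(-18) - 488)*(-10 + 4/5 + (1/5)*16) = (378 - 488)*(-10 + 4/5 + 16/5) = -110*(-6) = 660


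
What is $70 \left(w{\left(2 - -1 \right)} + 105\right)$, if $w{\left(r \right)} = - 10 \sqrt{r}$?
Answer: $7350 - 700 \sqrt{3} \approx 6137.6$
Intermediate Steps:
$70 \left(w{\left(2 - -1 \right)} + 105\right) = 70 \left(- 10 \sqrt{2 - -1} + 105\right) = 70 \left(- 10 \sqrt{2 + 1} + 105\right) = 70 \left(- 10 \sqrt{3} + 105\right) = 70 \left(105 - 10 \sqrt{3}\right) = 7350 - 700 \sqrt{3}$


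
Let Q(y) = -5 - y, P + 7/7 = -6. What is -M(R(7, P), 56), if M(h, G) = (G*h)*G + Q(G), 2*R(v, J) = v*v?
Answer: -76771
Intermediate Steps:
P = -7 (P = -1 - 6 = -7)
R(v, J) = v²/2 (R(v, J) = (v*v)/2 = v²/2)
M(h, G) = -5 - G + h*G² (M(h, G) = (G*h)*G + (-5 - G) = h*G² + (-5 - G) = -5 - G + h*G²)
-M(R(7, P), 56) = -(-5 - 1*56 + ((½)*7²)*56²) = -(-5 - 56 + ((½)*49)*3136) = -(-5 - 56 + (49/2)*3136) = -(-5 - 56 + 76832) = -1*76771 = -76771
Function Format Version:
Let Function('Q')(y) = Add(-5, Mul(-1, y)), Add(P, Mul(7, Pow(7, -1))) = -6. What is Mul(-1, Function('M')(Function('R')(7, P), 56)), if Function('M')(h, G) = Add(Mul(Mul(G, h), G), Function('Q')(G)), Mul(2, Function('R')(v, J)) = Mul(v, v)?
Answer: -76771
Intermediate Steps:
P = -7 (P = Add(-1, -6) = -7)
Function('R')(v, J) = Mul(Rational(1, 2), Pow(v, 2)) (Function('R')(v, J) = Mul(Rational(1, 2), Mul(v, v)) = Mul(Rational(1, 2), Pow(v, 2)))
Function('M')(h, G) = Add(-5, Mul(-1, G), Mul(h, Pow(G, 2))) (Function('M')(h, G) = Add(Mul(Mul(G, h), G), Add(-5, Mul(-1, G))) = Add(Mul(h, Pow(G, 2)), Add(-5, Mul(-1, G))) = Add(-5, Mul(-1, G), Mul(h, Pow(G, 2))))
Mul(-1, Function('M')(Function('R')(7, P), 56)) = Mul(-1, Add(-5, Mul(-1, 56), Mul(Mul(Rational(1, 2), Pow(7, 2)), Pow(56, 2)))) = Mul(-1, Add(-5, -56, Mul(Mul(Rational(1, 2), 49), 3136))) = Mul(-1, Add(-5, -56, Mul(Rational(49, 2), 3136))) = Mul(-1, Add(-5, -56, 76832)) = Mul(-1, 76771) = -76771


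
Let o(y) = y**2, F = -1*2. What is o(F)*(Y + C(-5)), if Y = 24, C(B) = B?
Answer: 76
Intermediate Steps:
F = -2
o(F)*(Y + C(-5)) = (-2)**2*(24 - 5) = 4*19 = 76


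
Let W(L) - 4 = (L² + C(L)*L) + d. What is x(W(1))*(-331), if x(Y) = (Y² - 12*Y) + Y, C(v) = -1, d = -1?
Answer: 7944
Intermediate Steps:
W(L) = 3 + L² - L (W(L) = 4 + ((L² - L) - 1) = 4 + (-1 + L² - L) = 3 + L² - L)
x(Y) = Y² - 11*Y
x(W(1))*(-331) = ((3 + 1² - 1*1)*(-11 + (3 + 1² - 1*1)))*(-331) = ((3 + 1 - 1)*(-11 + (3 + 1 - 1)))*(-331) = (3*(-11 + 3))*(-331) = (3*(-8))*(-331) = -24*(-331) = 7944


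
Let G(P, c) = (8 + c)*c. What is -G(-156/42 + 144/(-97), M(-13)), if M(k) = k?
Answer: -65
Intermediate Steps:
G(P, c) = c*(8 + c)
-G(-156/42 + 144/(-97), M(-13)) = -(-13)*(8 - 13) = -(-13)*(-5) = -1*65 = -65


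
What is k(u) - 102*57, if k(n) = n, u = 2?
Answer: -5812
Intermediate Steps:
k(u) - 102*57 = 2 - 102*57 = 2 - 5814 = -5812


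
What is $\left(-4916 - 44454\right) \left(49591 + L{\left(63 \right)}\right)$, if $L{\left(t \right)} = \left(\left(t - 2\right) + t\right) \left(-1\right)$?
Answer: $-2442185790$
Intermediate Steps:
$L{\left(t \right)} = 2 - 2 t$ ($L{\left(t \right)} = \left(\left(t - 2\right) + t\right) \left(-1\right) = \left(\left(-2 + t\right) + t\right) \left(-1\right) = \left(-2 + 2 t\right) \left(-1\right) = 2 - 2 t$)
$\left(-4916 - 44454\right) \left(49591 + L{\left(63 \right)}\right) = \left(-4916 - 44454\right) \left(49591 + \left(2 - 126\right)\right) = - 49370 \left(49591 + \left(2 - 126\right)\right) = - 49370 \left(49591 - 124\right) = \left(-49370\right) 49467 = -2442185790$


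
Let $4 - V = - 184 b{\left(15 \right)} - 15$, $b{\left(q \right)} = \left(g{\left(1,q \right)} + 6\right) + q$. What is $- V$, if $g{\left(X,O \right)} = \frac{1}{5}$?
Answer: $- \frac{19599}{5} \approx -3919.8$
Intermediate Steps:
$g{\left(X,O \right)} = \frac{1}{5}$
$b{\left(q \right)} = \frac{31}{5} + q$ ($b{\left(q \right)} = \left(\frac{1}{5} + 6\right) + q = \frac{31}{5} + q$)
$V = \frac{19599}{5}$ ($V = 4 - \left(- 184 \left(\frac{31}{5} + 15\right) - 15\right) = 4 - \left(\left(-184\right) \frac{106}{5} - 15\right) = 4 - \left(- \frac{19504}{5} - 15\right) = 4 - - \frac{19579}{5} = 4 + \frac{19579}{5} = \frac{19599}{5} \approx 3919.8$)
$- V = \left(-1\right) \frac{19599}{5} = - \frac{19599}{5}$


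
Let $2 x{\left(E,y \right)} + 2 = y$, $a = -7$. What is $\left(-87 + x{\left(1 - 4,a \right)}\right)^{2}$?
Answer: $\frac{33489}{4} \approx 8372.3$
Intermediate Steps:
$x{\left(E,y \right)} = -1 + \frac{y}{2}$
$\left(-87 + x{\left(1 - 4,a \right)}\right)^{2} = \left(-87 + \left(-1 + \frac{1}{2} \left(-7\right)\right)\right)^{2} = \left(-87 - \frac{9}{2}\right)^{2} = \left(- \frac{183}{2}\right)^{2} = \frac{33489}{4}$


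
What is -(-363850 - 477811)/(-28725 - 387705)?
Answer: -841661/416430 ≈ -2.0211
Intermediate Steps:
-(-363850 - 477811)/(-28725 - 387705) = -(-841661)/(-416430) = -(-841661)*(-1)/416430 = -1*841661/416430 = -841661/416430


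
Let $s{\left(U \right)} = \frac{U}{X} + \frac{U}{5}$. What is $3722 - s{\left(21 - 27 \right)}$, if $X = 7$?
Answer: $\frac{130342}{35} \approx 3724.1$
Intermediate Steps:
$s{\left(U \right)} = \frac{12 U}{35}$ ($s{\left(U \right)} = \frac{U}{7} + \frac{U}{5} = \frac{12 U}{35}$)
$3722 - s{\left(21 - 27 \right)} = 3722 - \frac{12 \left(21 - 27\right)}{35} = 3722 - \frac{12}{35} \left(-6\right) = 3722 - - \frac{72}{35} = 3722 + \frac{72}{35} = \frac{130342}{35}$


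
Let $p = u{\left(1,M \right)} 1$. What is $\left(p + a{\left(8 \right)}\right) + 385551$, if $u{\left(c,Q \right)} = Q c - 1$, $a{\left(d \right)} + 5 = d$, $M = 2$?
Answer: $385555$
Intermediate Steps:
$a{\left(d \right)} = -5 + d$
$u{\left(c,Q \right)} = -1 + Q c$
$p = 1$ ($p = \left(-1 + 2 \cdot 1\right) 1 = \left(-1 + 2\right) 1 = 1 \cdot 1 = 1$)
$\left(p + a{\left(8 \right)}\right) + 385551 = \left(1 + \left(-5 + 8\right)\right) + 385551 = \left(1 + 3\right) + 385551 = 4 + 385551 = 385555$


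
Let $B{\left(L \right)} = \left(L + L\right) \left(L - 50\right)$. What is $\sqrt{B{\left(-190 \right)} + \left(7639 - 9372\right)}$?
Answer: $\sqrt{89467} \approx 299.11$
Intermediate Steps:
$B{\left(L \right)} = 2 L \left(-50 + L\right)$
$\sqrt{B{\left(-190 \right)} + \left(7639 - 9372\right)} = \sqrt{2 \left(-190\right) \left(-50 - 190\right) + \left(7639 - 9372\right)} = \sqrt{2 \left(-190\right) \left(-240\right) - 1733} = \sqrt{91200 - 1733} = \sqrt{89467}$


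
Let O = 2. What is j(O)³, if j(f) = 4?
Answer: 64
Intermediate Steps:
j(O)³ = 4³ = 64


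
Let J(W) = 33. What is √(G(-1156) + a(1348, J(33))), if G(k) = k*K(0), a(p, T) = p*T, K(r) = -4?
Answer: 2*√12277 ≈ 221.60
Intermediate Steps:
a(p, T) = T*p
G(k) = -4*k (G(k) = k*(-4) = -4*k)
√(G(-1156) + a(1348, J(33))) = √(-4*(-1156) + 33*1348) = √(4624 + 44484) = √49108 = 2*√12277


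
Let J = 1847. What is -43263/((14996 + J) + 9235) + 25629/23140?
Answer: -12798183/23209420 ≈ -0.55142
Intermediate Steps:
-43263/((14996 + J) + 9235) + 25629/23140 = -43263/((14996 + 1847) + 9235) + 25629/23140 = -43263/(16843 + 9235) + 25629*(1/23140) = -43263/26078 + 25629/23140 = -12798183/23209420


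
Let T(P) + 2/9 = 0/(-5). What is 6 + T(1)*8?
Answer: 38/9 ≈ 4.2222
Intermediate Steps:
T(P) = -2/9 (T(P) = -2/9 + 0/(-5) = -2/9 + 0*(-⅕) = -2/9 + 0 = -2/9)
6 + T(1)*8 = 6 - 2/9*8 = 6 - 16/9 = 38/9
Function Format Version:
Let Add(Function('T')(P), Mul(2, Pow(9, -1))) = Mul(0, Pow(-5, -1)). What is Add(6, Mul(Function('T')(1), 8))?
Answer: Rational(38, 9) ≈ 4.2222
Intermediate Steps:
Function('T')(P) = Rational(-2, 9) (Function('T')(P) = Add(Rational(-2, 9), Mul(0, Pow(-5, -1))) = Add(Rational(-2, 9), Mul(0, Rational(-1, 5))) = Add(Rational(-2, 9), 0) = Rational(-2, 9))
Add(6, Mul(Function('T')(1), 8)) = Add(6, Mul(Rational(-2, 9), 8)) = Add(6, Rational(-16, 9)) = Rational(38, 9)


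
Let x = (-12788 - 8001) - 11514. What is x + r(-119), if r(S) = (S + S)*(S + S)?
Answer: 24341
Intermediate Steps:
r(S) = 4*S**2 (r(S) = (2*S)*(2*S) = 4*S**2)
x = -32303 (x = -20789 - 11514 = -32303)
x + r(-119) = -32303 + 4*(-119)**2 = -32303 + 4*14161 = -32303 + 56644 = 24341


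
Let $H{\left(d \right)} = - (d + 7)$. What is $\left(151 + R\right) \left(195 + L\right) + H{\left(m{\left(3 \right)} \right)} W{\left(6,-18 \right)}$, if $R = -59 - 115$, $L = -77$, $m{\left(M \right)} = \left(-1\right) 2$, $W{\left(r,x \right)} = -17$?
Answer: $-2629$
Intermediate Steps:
$m{\left(M \right)} = -2$
$R = -174$
$H{\left(d \right)} = -7 - d$ ($H{\left(d \right)} = - (7 + d) = -7 - d$)
$\left(151 + R\right) \left(195 + L\right) + H{\left(m{\left(3 \right)} \right)} W{\left(6,-18 \right)} = \left(151 - 174\right) \left(195 - 77\right) + \left(-7 - -2\right) \left(-17\right) = \left(-23\right) 118 + \left(-7 + 2\right) \left(-17\right) = -2714 - -85 = -2714 + 85 = -2629$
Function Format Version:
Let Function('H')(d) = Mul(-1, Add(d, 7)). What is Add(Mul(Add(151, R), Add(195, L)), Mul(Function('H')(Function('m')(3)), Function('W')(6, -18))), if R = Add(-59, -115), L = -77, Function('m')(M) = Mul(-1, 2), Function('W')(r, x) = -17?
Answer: -2629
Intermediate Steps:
Function('m')(M) = -2
R = -174
Function('H')(d) = Add(-7, Mul(-1, d)) (Function('H')(d) = Mul(-1, Add(7, d)) = Add(-7, Mul(-1, d)))
Add(Mul(Add(151, R), Add(195, L)), Mul(Function('H')(Function('m')(3)), Function('W')(6, -18))) = Add(Mul(Add(151, -174), Add(195, -77)), Mul(Add(-7, Mul(-1, -2)), -17)) = Add(Mul(-23, 118), Mul(Add(-7, 2), -17)) = Add(-2714, Mul(-5, -17)) = Add(-2714, 85) = -2629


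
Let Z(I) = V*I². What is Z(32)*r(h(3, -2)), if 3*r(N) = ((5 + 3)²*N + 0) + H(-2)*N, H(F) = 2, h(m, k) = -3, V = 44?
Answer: -2973696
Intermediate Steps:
Z(I) = 44*I²
r(N) = 22*N (r(N) = (((5 + 3)²*N + 0) + 2*N)/3 = ((8²*N + 0) + 2*N)/3 = ((64*N + 0) + 2*N)/3 = (64*N + 2*N)/3 = (66*N)/3 = 22*N)
Z(32)*r(h(3, -2)) = (44*32²)*(22*(-3)) = (44*1024)*(-66) = 45056*(-66) = -2973696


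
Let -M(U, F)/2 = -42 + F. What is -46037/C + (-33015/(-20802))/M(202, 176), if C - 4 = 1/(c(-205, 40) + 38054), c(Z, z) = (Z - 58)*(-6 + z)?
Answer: -2490565182566173/216398574088 ≈ -11509.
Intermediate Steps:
c(Z, z) = (-58 + Z)*(-6 + z)
M(U, F) = 84 - 2*F (M(U, F) = -2*(-42 + F) = 84 - 2*F)
C = 116449/29112 (C = 4 + 1/((348 - 58*40 - 6*(-205) - 205*40) + 38054) = 4 + 1/((348 - 2320 + 1230 - 8200) + 38054) = 4 + 1/(-8942 + 38054) = 4 + 1/29112 = 116449/29112 ≈ 4.0000)
-46037/C + (-33015/(-20802))/M(202, 176) = -46037/116449/29112 + (-33015/(-20802))/(84 - 2*176) = -46037*29112/116449 + (-33015*(-1/20802))/(84 - 352) = -1340229144/116449 + (11005/6934)/(-268) = -1340229144/116449 + (11005/6934)*(-1/268) = -1340229144/116449 - 11005/1858312 = -2490565182566173/216398574088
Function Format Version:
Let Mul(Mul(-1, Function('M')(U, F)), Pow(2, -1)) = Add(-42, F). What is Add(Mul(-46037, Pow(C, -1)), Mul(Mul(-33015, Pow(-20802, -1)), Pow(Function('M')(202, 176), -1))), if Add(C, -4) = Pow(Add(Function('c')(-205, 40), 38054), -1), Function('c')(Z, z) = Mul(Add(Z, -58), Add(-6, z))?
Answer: Rational(-2490565182566173, 216398574088) ≈ -11509.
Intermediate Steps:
Function('c')(Z, z) = Mul(Add(-58, Z), Add(-6, z))
Function('M')(U, F) = Add(84, Mul(-2, F)) (Function('M')(U, F) = Mul(-2, Add(-42, F)) = Add(84, Mul(-2, F)))
C = Rational(116449, 29112) (C = Add(4, Pow(Add(Add(348, Mul(-58, 40), Mul(-6, -205), Mul(-205, 40)), 38054), -1)) = Add(4, Pow(Add(Add(348, -2320, 1230, -8200), 38054), -1)) = Add(4, Pow(Add(-8942, 38054), -1)) = Add(4, Pow(29112, -1)) = Add(4, Rational(1, 29112)) = Rational(116449, 29112) ≈ 4.0000)
Add(Mul(-46037, Pow(C, -1)), Mul(Mul(-33015, Pow(-20802, -1)), Pow(Function('M')(202, 176), -1))) = Add(Mul(-46037, Pow(Rational(116449, 29112), -1)), Mul(Mul(-33015, Pow(-20802, -1)), Pow(Add(84, Mul(-2, 176)), -1))) = Add(Mul(-46037, Rational(29112, 116449)), Mul(Mul(-33015, Rational(-1, 20802)), Pow(Add(84, -352), -1))) = Add(Rational(-1340229144, 116449), Mul(Rational(11005, 6934), Pow(-268, -1))) = Add(Rational(-1340229144, 116449), Mul(Rational(11005, 6934), Rational(-1, 268))) = Add(Rational(-1340229144, 116449), Rational(-11005, 1858312)) = Rational(-2490565182566173, 216398574088)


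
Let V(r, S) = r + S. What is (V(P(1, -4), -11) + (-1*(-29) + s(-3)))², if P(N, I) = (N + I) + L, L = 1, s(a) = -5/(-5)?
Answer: 289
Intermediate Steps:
s(a) = 1 (s(a) = -5*(-⅕) = 1)
P(N, I) = 1 + I + N (P(N, I) = (N + I) + 1 = (I + N) + 1 = 1 + I + N)
V(r, S) = S + r
(V(P(1, -4), -11) + (-1*(-29) + s(-3)))² = ((-11 + (1 - 4 + 1)) + (-1*(-29) + 1))² = ((-11 - 2) + (29 + 1))² = (-13 + 30)² = 17² = 289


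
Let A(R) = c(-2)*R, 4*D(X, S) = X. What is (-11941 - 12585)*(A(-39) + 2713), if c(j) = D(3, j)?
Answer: -131643305/2 ≈ -6.5822e+7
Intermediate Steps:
D(X, S) = X/4
c(j) = 3/4 (c(j) = (1/4)*3 = 3/4)
A(R) = 3*R/4
(-11941 - 12585)*(A(-39) + 2713) = (-11941 - 12585)*((3/4)*(-39) + 2713) = -24526*(-117/4 + 2713) = -24526*10735/4 = -131643305/2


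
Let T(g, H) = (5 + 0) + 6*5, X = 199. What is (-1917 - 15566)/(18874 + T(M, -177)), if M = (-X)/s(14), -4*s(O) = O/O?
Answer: -17483/18909 ≈ -0.92459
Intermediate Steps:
s(O) = -¼ (s(O) = -O/(4*O) = -¼*1 = -¼)
M = 796 (M = (-1*199)/(-¼) = -199*(-4) = 796)
T(g, H) = 35 (T(g, H) = 5 + 30 = 35)
(-1917 - 15566)/(18874 + T(M, -177)) = (-1917 - 15566)/(18874 + 35) = -17483/18909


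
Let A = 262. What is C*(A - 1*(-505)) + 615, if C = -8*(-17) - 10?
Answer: 97257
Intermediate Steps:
C = 126 (C = 136 - 10 = 126)
C*(A - 1*(-505)) + 615 = 126*(262 - 1*(-505)) + 615 = 126*(262 + 505) + 615 = 126*767 + 615 = 96642 + 615 = 97257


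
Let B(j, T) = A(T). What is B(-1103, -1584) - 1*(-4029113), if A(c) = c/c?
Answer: 4029114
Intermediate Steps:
A(c) = 1
B(j, T) = 1
B(-1103, -1584) - 1*(-4029113) = 1 - 1*(-4029113) = 1 + 4029113 = 4029114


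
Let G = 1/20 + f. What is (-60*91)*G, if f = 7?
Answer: -38493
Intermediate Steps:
G = 141/20 (G = 1/20 + 7 = 141/20 ≈ 7.0500)
(-60*91)*G = -60*91*(141/20) = -5460*141/20 = -38493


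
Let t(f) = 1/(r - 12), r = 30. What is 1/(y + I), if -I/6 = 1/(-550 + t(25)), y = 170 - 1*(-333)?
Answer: 9899/4979305 ≈ 0.0019880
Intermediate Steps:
t(f) = 1/18 (t(f) = 1/(30 - 12) = 1/18)
y = 503 (y = 170 + 333 = 503)
I = 108/9899 (I = -6/(-550 + 1/18) = -6/(-9899/18) = -6*(-18/9899) = 108/9899 ≈ 0.010910)
1/(y + I) = 1/(503 + 108/9899) = 1/(4979305/9899) = 9899/4979305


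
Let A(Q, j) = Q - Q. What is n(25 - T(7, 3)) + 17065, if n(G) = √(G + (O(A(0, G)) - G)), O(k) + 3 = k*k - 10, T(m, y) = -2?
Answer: 17065 + I*√13 ≈ 17065.0 + 3.6056*I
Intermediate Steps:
A(Q, j) = 0
O(k) = -13 + k² (O(k) = -3 + (k*k - 10) = -3 + (k² - 10) = -3 + (-10 + k²) = -13 + k²)
n(G) = I*√13 (n(G) = √(G + ((-13 + 0²) - G)) = √(G + ((-13 + 0) - G)) = √(G + (-13 - G)) = √(-13) = I*√13)
n(25 - T(7, 3)) + 17065 = I*√13 + 17065 = 17065 + I*√13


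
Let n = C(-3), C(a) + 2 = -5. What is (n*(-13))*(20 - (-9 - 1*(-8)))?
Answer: 1911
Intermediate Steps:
C(a) = -7 (C(a) = -2 - 5 = -7)
n = -7
(n*(-13))*(20 - (-9 - 1*(-8))) = (-7*(-13))*(20 - (-9 - 1*(-8))) = 91*(20 - (-9 + 8)) = 91*(20 - 1*(-1)) = 91*(20 + 1) = 91*21 = 1911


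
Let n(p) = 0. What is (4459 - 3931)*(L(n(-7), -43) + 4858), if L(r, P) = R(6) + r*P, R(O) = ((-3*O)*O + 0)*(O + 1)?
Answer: 2165856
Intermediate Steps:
R(O) = -3*O²*(1 + O) (R(O) = (-3*O² + 0)*(1 + O) = (-3*O²)*(1 + O) = -3*O²*(1 + O))
L(r, P) = -756 + P*r (L(r, P) = 3*6²*(-1 - 1*6) + r*P = 3*36*(-1 - 6) + P*r = 3*36*(-7) + P*r = -756 + P*r)
(4459 - 3931)*(L(n(-7), -43) + 4858) = (4459 - 3931)*((-756 - 43*0) + 4858) = 528*((-756 + 0) + 4858) = 528*(-756 + 4858) = 528*4102 = 2165856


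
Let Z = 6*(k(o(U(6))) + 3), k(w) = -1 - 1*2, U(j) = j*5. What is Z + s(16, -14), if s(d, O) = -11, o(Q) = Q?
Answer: -11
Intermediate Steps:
U(j) = 5*j
k(w) = -3 (k(w) = -1 - 2 = -3)
Z = 0 (Z = 6*(-3 + 3) = 6*0 = 0)
Z + s(16, -14) = 0 - 11 = -11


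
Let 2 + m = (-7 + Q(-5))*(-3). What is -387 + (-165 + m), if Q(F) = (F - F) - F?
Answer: -548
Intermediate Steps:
Q(F) = -F (Q(F) = 0 - F = -F)
m = 4 (m = -2 + (-7 - 1*(-5))*(-3) = -2 + (-7 + 5)*(-3) = -2 - 2*(-3) = -2 + 6 = 4)
-387 + (-165 + m) = -387 + (-165 + 4) = -387 - 161 = -548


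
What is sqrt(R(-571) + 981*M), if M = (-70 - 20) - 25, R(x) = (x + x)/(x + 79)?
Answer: I*sqrt(6826972074)/246 ≈ 335.88*I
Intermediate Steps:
R(x) = 2*x/(79 + x) (R(x) = (2*x)/(79 + x) = 2*x/(79 + x))
M = -115 (M = -90 - 25 = -115)
sqrt(R(-571) + 981*M) = sqrt(2*(-571)/(79 - 571) + 981*(-115)) = sqrt(2*(-571)/(-492) - 112815) = sqrt(2*(-571)*(-1/492) - 112815) = sqrt(571/246 - 112815) = sqrt(-27751919/246) = I*sqrt(6826972074)/246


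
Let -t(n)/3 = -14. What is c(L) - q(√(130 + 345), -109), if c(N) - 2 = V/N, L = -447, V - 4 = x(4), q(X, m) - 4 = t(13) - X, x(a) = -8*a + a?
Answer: -6548/149 + 5*√19 ≈ -22.152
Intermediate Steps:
t(n) = 42 (t(n) = -3*(-14) = 42)
x(a) = -7*a
q(X, m) = 46 - X (q(X, m) = 4 + (42 - X) = 46 - X)
V = -24 (V = 4 - 7*4 = 4 - 28 = -24)
c(N) = 2 - 24/N
c(L) - q(√(130 + 345), -109) = (2 - 24/(-447)) - (46 - √(130 + 345)) = (2 - 24*(-1/447)) - (46 - √475) = (2 + 8/149) - (46 - 5*√19) = 306/149 - (46 - 5*√19) = 306/149 + (-46 + 5*√19) = -6548/149 + 5*√19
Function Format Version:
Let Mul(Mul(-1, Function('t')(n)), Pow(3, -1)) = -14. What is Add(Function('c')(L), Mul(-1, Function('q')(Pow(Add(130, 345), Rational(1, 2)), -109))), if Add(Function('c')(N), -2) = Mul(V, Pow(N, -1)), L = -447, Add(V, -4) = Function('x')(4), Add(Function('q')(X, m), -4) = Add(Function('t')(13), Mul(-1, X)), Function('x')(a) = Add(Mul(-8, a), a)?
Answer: Add(Rational(-6548, 149), Mul(5, Pow(19, Rational(1, 2)))) ≈ -22.152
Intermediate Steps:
Function('t')(n) = 42 (Function('t')(n) = Mul(-3, -14) = 42)
Function('x')(a) = Mul(-7, a)
Function('q')(X, m) = Add(46, Mul(-1, X)) (Function('q')(X, m) = Add(4, Add(42, Mul(-1, X))) = Add(46, Mul(-1, X)))
V = -24 (V = Add(4, Mul(-7, 4)) = Add(4, -28) = -24)
Function('c')(N) = Add(2, Mul(-24, Pow(N, -1)))
Add(Function('c')(L), Mul(-1, Function('q')(Pow(Add(130, 345), Rational(1, 2)), -109))) = Add(Add(2, Mul(-24, Pow(-447, -1))), Mul(-1, Add(46, Mul(-1, Pow(Add(130, 345), Rational(1, 2)))))) = Add(Add(2, Mul(-24, Rational(-1, 447))), Mul(-1, Add(46, Mul(-1, Pow(475, Rational(1, 2)))))) = Add(Add(2, Rational(8, 149)), Mul(-1, Add(46, Mul(-1, Mul(5, Pow(19, Rational(1, 2))))))) = Add(Rational(306, 149), Mul(-1, Add(46, Mul(-5, Pow(19, Rational(1, 2)))))) = Add(Rational(306, 149), Add(-46, Mul(5, Pow(19, Rational(1, 2))))) = Add(Rational(-6548, 149), Mul(5, Pow(19, Rational(1, 2))))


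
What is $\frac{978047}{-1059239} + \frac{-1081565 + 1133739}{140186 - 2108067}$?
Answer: $- \frac{1979944843993}{2084456302559} \approx -0.94986$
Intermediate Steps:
$\frac{978047}{-1059239} + \frac{-1081565 + 1133739}{140186 - 2108067} = 978047 \left(- \frac{1}{1059239}\right) + \frac{52174}{-1967881} = - \frac{978047}{1059239} + 52174 \left(- \frac{1}{1967881}\right) = - \frac{978047}{1059239} - \frac{52174}{1967881} = - \frac{1979944843993}{2084456302559}$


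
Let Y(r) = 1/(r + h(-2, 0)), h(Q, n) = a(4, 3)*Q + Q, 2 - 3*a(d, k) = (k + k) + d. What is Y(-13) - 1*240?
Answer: -6963/29 ≈ -240.10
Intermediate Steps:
a(d, k) = ⅔ - 2*k/3 - d/3 (a(d, k) = ⅔ - ((k + k) + d)/3 = ⅔ - (2*k + d)/3 = ⅔ - (d + 2*k)/3 = ⅔ + (-2*k/3 - d/3) = ⅔ - 2*k/3 - d/3)
h(Q, n) = -5*Q/3 (h(Q, n) = (⅔ - ⅔*3 - ⅓*4)*Q + Q = (⅔ - 2 - 4/3)*Q + Q = -8*Q/3 + Q = -5*Q/3)
Y(r) = 1/(10/3 + r) (Y(r) = 1/(r - 5/3*(-2)) = 1/(r + 10/3) = 1/(10/3 + r))
Y(-13) - 1*240 = 3/(10 + 3*(-13)) - 1*240 = 3/(10 - 39) - 240 = 3/(-29) - 240 = 3*(-1/29) - 240 = -3/29 - 240 = -6963/29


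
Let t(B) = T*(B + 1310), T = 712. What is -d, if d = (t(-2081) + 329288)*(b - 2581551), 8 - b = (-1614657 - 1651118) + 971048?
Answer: -63003149824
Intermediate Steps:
t(B) = 932720 + 712*B (t(B) = 712*(B + 1310) = 712*(1310 + B) = 932720 + 712*B)
b = 2294735 (b = 8 - ((-1614657 - 1651118) + 971048) = 8 - (-3265775 + 971048) = 8 - 1*(-2294727) = 8 + 2294727 = 2294735)
d = 63003149824 (d = ((932720 + 712*(-2081)) + 329288)*(2294735 - 2581551) = ((932720 - 1481672) + 329288)*(-286816) = (-548952 + 329288)*(-286816) = -219664*(-286816) = 63003149824)
-d = -1*63003149824 = -63003149824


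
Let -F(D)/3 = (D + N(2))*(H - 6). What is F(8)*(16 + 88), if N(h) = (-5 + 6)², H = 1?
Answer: 14040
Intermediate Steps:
N(h) = 1 (N(h) = 1² = 1)
F(D) = 15 + 15*D (F(D) = -3*(D + 1)*(1 - 6) = -3*(1 + D)*(-5) = -3*(-5 - 5*D) = 15 + 15*D)
F(8)*(16 + 88) = (15 + 15*8)*(16 + 88) = (15 + 120)*104 = 135*104 = 14040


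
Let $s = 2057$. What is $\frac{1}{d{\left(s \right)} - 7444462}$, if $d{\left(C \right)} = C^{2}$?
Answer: $- \frac{1}{3213213} \approx -3.1121 \cdot 10^{-7}$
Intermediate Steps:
$\frac{1}{d{\left(s \right)} - 7444462} = \frac{1}{2057^{2} - 7444462} = \frac{1}{4231249 - 7444462} = \frac{1}{-3213213} = - \frac{1}{3213213}$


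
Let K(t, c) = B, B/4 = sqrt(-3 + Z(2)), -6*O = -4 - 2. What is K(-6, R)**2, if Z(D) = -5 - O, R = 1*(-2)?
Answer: -144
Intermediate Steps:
O = 1 (O = -(-4 - 2)/6 = -1/6*(-6) = 1)
R = -2
Z(D) = -6 (Z(D) = -5 - 1*1 = -5 - 1 = -6)
B = 12*I (B = 4*sqrt(-3 - 6) = 4*sqrt(-9) = 4*(3*I) = 12*I ≈ 12.0*I)
K(t, c) = 12*I
K(-6, R)**2 = (12*I)**2 = -144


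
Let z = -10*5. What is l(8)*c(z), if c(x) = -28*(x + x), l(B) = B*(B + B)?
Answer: 358400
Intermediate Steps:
z = -50
l(B) = 2*B² (l(B) = B*(2*B) = 2*B²)
c(x) = -56*x
l(8)*c(z) = (2*8²)*(-56*(-50)) = (2*64)*2800 = 128*2800 = 358400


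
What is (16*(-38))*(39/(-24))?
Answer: 988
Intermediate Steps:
(16*(-38))*(39/(-24)) = -23712*(-1)/24 = -608*(-13/8) = 988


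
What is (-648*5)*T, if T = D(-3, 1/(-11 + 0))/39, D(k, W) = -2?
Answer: 2160/13 ≈ 166.15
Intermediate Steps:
T = -2/39 ≈ -0.051282
(-648*5)*T = -648*5*(-2/39) = -3240*(-2/39) = 2160/13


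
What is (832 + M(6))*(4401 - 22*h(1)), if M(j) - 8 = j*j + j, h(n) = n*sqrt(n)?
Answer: 3862278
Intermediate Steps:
h(n) = n**(3/2)
M(j) = 8 + j + j**2 (M(j) = 8 + (j*j + j) = 8 + (j**2 + j) = 8 + (j + j**2) = 8 + j + j**2)
(832 + M(6))*(4401 - 22*h(1)) = (832 + (8 + 6 + 6**2))*(4401 - 22*1**(3/2)) = (832 + (8 + 6 + 36))*(4401 - 22*1) = (832 + 50)*(4401 - 22) = 882*4379 = 3862278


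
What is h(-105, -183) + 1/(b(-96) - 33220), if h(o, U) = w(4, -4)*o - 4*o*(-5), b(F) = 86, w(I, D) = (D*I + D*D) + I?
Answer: -83497681/33134 ≈ -2520.0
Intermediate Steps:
w(I, D) = I + D² + D*I (w(I, D) = (D*I + D²) + I = (D² + D*I) + I = I + D² + D*I)
h(o, U) = 24*o (h(o, U) = (4 + (-4)² - 4*4)*o - 4*o*(-5) = (4 + 16 - 16)*o + 20*o = 4*o + 20*o = 24*o)
h(-105, -183) + 1/(b(-96) - 33220) = 24*(-105) + 1/(86 - 33220) = -2520 + 1/(-33134) = -2520 - 1/33134 = -83497681/33134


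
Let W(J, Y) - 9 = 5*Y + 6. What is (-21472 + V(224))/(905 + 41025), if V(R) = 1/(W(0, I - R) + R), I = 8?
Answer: -18057953/35263130 ≈ -0.51209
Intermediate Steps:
W(J, Y) = 15 + 5*Y (W(J, Y) = 9 + (5*Y + 6) = 9 + (6 + 5*Y) = 15 + 5*Y)
V(R) = 1/(55 - 4*R) (V(R) = 1/((15 + 5*(8 - R)) + R) = 1/((15 + (40 - 5*R)) + R) = 1/((55 - 5*R) + R) = 1/(55 - 4*R))
(-21472 + V(224))/(905 + 41025) = (-21472 + 1/(55 - 4*224))/(905 + 41025) = (-21472 + 1/(55 - 896))/41930 = (-21472 + 1/(-841))*(1/41930) = (-21472 - 1/841)*(1/41930) = -18057953/841*1/41930 = -18057953/35263130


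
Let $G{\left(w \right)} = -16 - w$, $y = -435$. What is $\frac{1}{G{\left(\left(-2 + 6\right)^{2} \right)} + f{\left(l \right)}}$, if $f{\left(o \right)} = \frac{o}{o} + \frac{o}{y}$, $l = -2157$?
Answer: $- \frac{145}{3776} \approx -0.0384$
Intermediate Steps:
$f{\left(o \right)} = 1 - \frac{o}{435}$ ($f{\left(o \right)} = \frac{o}{o} + \frac{o}{-435} = 1 + o \left(- \frac{1}{435}\right) = 1 - \frac{o}{435}$)
$\frac{1}{G{\left(\left(-2 + 6\right)^{2} \right)} + f{\left(l \right)}} = \frac{1}{\left(-16 - \left(-2 + 6\right)^{2}\right) + \left(1 - - \frac{719}{145}\right)} = \frac{1}{\left(-16 - 4^{2}\right) + \left(1 + \frac{719}{145}\right)} = \frac{1}{\left(-16 - 16\right) + \frac{864}{145}} = \frac{1}{-32 + \frac{864}{145}} = \frac{1}{- \frac{3776}{145}} = - \frac{145}{3776}$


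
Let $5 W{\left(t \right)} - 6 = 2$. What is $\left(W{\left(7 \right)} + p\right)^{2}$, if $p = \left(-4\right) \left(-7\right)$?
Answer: $\frac{21904}{25} \approx 876.16$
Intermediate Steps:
$W{\left(t \right)} = \frac{8}{5}$ ($W{\left(t \right)} = \frac{6}{5} + \frac{1}{5} \cdot 2 = \frac{6}{5} + \frac{2}{5} = \frac{8}{5}$)
$p = 28$
$\left(W{\left(7 \right)} + p\right)^{2} = \left(\frac{8}{5} + 28\right)^{2} = \left(\frac{148}{5}\right)^{2} = \frac{21904}{25}$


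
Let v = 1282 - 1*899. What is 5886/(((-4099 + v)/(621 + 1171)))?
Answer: -2636928/929 ≈ -2838.5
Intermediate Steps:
v = 383 (v = 1282 - 899 = 383)
5886/(((-4099 + v)/(621 + 1171))) = 5886/(((-4099 + 383)/(621 + 1171))) = 5886/((-3716/1792)) = 5886/((-3716*1/1792)) = 5886/(-929/448) = 5886*(-448/929) = -2636928/929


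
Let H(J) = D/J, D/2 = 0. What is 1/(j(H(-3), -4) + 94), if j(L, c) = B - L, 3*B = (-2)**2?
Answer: 3/286 ≈ 0.010490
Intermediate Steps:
D = 0 (D = 2*0 = 0)
B = 4/3 (B = (1/3)*(-2)**2 = (1/3)*4 = 4/3 ≈ 1.3333)
H(J) = 0 (H(J) = 0/J = 0)
j(L, c) = 4/3 - L
1/(j(H(-3), -4) + 94) = 1/((4/3 - 1*0) + 94) = 1/((4/3 + 0) + 94) = 1/(4/3 + 94) = 1/(286/3) = 3/286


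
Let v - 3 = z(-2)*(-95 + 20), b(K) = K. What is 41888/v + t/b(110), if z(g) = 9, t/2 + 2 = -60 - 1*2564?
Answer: -18163/165 ≈ -110.08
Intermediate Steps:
t = -5252 (t = -4 + 2*(-60 - 1*2564) = -4 + 2*(-60 - 2564) = -4 + 2*(-2624) = -4 - 5248 = -5252)
v = -672 (v = 3 + 9*(-95 + 20) = 3 + 9*(-75) = 3 - 675 = -672)
41888/v + t/b(110) = 41888/(-672) - 5252/110 = 41888*(-1/672) - 5252*1/110 = -187/3 - 2626/55 = -18163/165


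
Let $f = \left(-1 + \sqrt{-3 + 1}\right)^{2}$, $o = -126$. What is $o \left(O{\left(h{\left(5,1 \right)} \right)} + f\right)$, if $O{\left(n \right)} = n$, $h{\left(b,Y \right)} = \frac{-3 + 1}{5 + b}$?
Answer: $\frac{756}{5} + 252 i \sqrt{2} \approx 151.2 + 356.38 i$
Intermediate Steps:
$h{\left(b,Y \right)} = - \frac{2}{5 + b}$
$f = \left(-1 + i \sqrt{2}\right)^{2}$ ($f = \left(-1 + \sqrt{-2}\right)^{2} = \left(-1 + i \sqrt{2}\right)^{2} \approx -1.0 - 2.8284 i$)
$o \left(O{\left(h{\left(5,1 \right)} \right)} + f\right) = - 126 \left(- \frac{2}{5 + 5} + \left(1 - i \sqrt{2}\right)^{2}\right) = - 126 \left(- \frac{2}{10} + \left(1 - i \sqrt{2}\right)^{2}\right) = - 126 \left(\left(-2\right) \frac{1}{10} + \left(1 - i \sqrt{2}\right)^{2}\right) = - 126 \left(- \frac{1}{5} + \left(1 - i \sqrt{2}\right)^{2}\right) = \frac{126}{5} - 126 \left(1 - i \sqrt{2}\right)^{2}$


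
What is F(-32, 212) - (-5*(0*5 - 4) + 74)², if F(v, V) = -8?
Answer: -8844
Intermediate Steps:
F(-32, 212) - (-5*(0*5 - 4) + 74)² = -8 - (-5*(0*5 - 4) + 74)² = -8 - (-5*(0 - 4) + 74)² = -8 - (-5*(-4) + 74)² = -8 - (20 + 74)² = -8 - 1*94² = -8 - 1*8836 = -8 - 8836 = -8844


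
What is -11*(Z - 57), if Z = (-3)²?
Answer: 528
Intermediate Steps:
Z = 9
-11*(Z - 57) = -11*(9 - 57) = -11*(-48) = 528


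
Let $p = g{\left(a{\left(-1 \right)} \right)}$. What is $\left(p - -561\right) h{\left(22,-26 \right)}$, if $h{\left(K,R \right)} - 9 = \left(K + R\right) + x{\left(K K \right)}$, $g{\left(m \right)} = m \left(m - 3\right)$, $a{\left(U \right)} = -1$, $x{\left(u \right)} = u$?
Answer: $276285$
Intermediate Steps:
$g{\left(m \right)} = m \left(-3 + m\right)$
$p = 4$ ($p = - (-3 - 1) = \left(-1\right) \left(-4\right) = 4$)
$h{\left(K,R \right)} = 9 + K + R + K^{2}$ ($h{\left(K,R \right)} = 9 + \left(\left(K + R\right) + K K\right) = 9 + \left(\left(K + R\right) + K^{2}\right) = 9 + \left(K + R + K^{2}\right) = 9 + K + R + K^{2}$)
$\left(p - -561\right) h{\left(22,-26 \right)} = \left(4 - -561\right) \left(9 + 22 - 26 + 22^{2}\right) = \left(4 + 561\right) \left(9 + 22 - 26 + 484\right) = 565 \cdot 489 = 276285$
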